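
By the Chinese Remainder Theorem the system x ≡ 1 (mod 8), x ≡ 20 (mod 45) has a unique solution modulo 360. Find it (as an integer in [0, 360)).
x ≡ 65 (mod 360); the representative in [0, 360) is 65

The moduli 8, 45 are pairwise coprime, so by the CRT there is a unique solution mod 8·45 = 360.
Solve by successive substitution. Start with x ≡ 1 (mod 8).
  Combine with x ≡ 20 (mod 45): write x = 1 + 8·t and require 1 + 8·t ≡ 20 (mod 45), i.e. 8·t ≡ 20 − 1 ≡ 19 (mod 45). Since 8^(−1) ≡ 17 (mod 45), t ≡ 17·19 ≡ 8 (mod 45). So x ≡ 1 + 8·8 = 65 (mod 360).
Unique solution in [0, 360): x = 65.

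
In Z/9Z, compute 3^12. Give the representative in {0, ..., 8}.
Use repeated squaring. Binary(12) = 1100. Walk through the bits of the exponent 12 left-to-right: at each bit after the leading one, square the running value, then multiply by 3 if the bit is 1 (always reducing mod 9):
  bit 1 = 1 (leading): start with 3.
  bit 2 = 1: square 3^2 = 9 ≡ 0; bit is 1, so multiply 0·3 = 0 (mod 9).
  bit 3 = 0: square 0^2 = 0 (mod 9).
  bit 4 = 0: square 0^2 = 0 (mod 9).
Final value: 3^12 ≡ 0 (mod 9).

Final answer: 0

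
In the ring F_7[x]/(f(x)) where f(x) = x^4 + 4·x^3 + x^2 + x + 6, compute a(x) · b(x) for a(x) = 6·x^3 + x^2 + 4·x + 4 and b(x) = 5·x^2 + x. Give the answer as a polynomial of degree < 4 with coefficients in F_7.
Multiply as integer polynomials: a · b = 30·x^5 + 11·x^4 + 21·x^3 + 24·x^2 + 4·x. Reducing coefficients mod 7: a · b ≡ 2·x^5 + 4·x^4 + 3·x^2 + 4·x. Now divide by f(x) = x^4 + 4·x^3 + x^2 + x + 6 in F_7[x], eliminating the leading term at each step:
  leading term 2·x^5: subtract (2·x)·f(x) = 2·x^5 + x^4 + 2·x^3 + 2·x^2 + 5·x, leaving 3·x^4 + 5·x^3 + x^2 + 6·x (coefficients mod 7)
  leading term 3·x^4: subtract (3)·f(x) = 3·x^4 + 5·x^3 + 3·x^2 + 3·x + 4, leaving 5·x^2 + 3·x + 3 (coefficients mod 7)
The degree is now < 4, so this is the remainder. Hence a · b ≡ 5·x^2 + 3·x + 3 in F_7[x]/(f).

Final answer: a · b ≡ 5·x^2 + 3·x + 3 (mod f(x))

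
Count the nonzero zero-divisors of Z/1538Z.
Z/1538Z has 769 nonzero zero-divisors

In Z/1538Z each nonzero element is either a unit (gcd with 1538 is 1) or a zero-divisor (gcd > 1). The number of units is φ(1538): factorise 1538 = 2 · 769, so φ(1538) = (2 − 1) · (769 − 1) = 1 · 768 = 768. The nonzero elements number 1538 − 1 = 1537. Hence the nonzero zero-divisors number 1537 − 768 = 769.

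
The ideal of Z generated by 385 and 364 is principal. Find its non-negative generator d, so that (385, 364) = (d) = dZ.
(385, 364) = (7); d = 7

In the PID Z, (a, b) is generated by gcd(a, b). Compute gcd(385, 364) with the extended Euclidean algorithm, tracking rows (r, s, t) with s·385 + t·364 = r:
  row A: (385, 1, 0)   [1·385 + 0·364 = 385]
  row B: (364, 0, 1)   [0·385 + 1·364 = 364]
  385 = 1·364 + 21   → row C = row A − 1·row B = (21, 1, −1)   [check: 1·385 − 1·364 = 21]
  364 = 17·21 + 7   → row D = row B − 17·row C = (7, −17, 18)   [check: −17·385 + 18·364 = 7]
  21 = 3·7 + 0   → remainder 0, stop. gcd = 7 (last nonzero row D).
So gcd(385, 364) = 7, with Bézout identity −17·385 + 18·364 = 7. Containment (⊇): the Bézout identity exhibits 7 as an element of (385, 364), giving (7) ⊆ (385, 364). Containment (⊆): since 7 | 385 and 7 | 364 (385 = 7·55, 364 = 7·52), every Z-linear combination of 385 and 364 is divisible by 7, so (385, 364) ⊆ (7). Therefore (385, 364) = (7), d = 7.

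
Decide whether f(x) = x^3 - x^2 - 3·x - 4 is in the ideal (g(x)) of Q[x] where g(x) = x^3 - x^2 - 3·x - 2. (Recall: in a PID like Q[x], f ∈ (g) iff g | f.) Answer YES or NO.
NO

In Q[x] the ideal (g) consists of all multiples of g, so f ∈ (g) iff g | f, i.e. iff the remainder of f on division by g is 0. Divide f by g (g is monic, so eliminate the leading term of the running remainder at each step):
  leading term x^3: subtract (1)·g(x) = x^3 - x^2 - 3·x - 2, leaving -2
The remainder r(x) = -2 ≠ 0 (and deg r < deg g), so g ∤ f, i.e. f ∉ (g).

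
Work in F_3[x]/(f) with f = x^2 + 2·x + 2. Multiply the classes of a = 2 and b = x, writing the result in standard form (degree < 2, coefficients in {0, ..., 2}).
a · b ≡ 2·x (mod f(x))

Multiply as integer polynomials: a · b = 2·x. Reducing coefficients mod 3: a · b ≡ 2·x. This already has degree < 2, so no reduction by f is needed. Hence a · b ≡ 2·x in F_3[x]/(f).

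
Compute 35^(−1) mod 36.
35^(−1) ≡ 35 (mod 36)

Apply the extended Euclidean algorithm to (36, 35), tracking rows (r, s, t) with s·36 + t·35 = r. Each division r_prev = q·r_cur + r_new produces the new row as (previous row) − q·(current row):
  row A: (36, 1, 0)   [1·36 + 0·35 = 36]
  row B: (35, 0, 1)   [0·36 + 1·35 = 35]
  36 = 1·35 + 1   → row C = row A − 1·row B = (1, 1, −1)   [check: 1·36 − 1·35 = 1]
  35 = 35·1 + 0   → remainder 0, stop. gcd = 1 (last nonzero row C).
The gcd is 1, so 35 is invertible mod 36. The last nonzero row gives 1·36 − 1·35 = 1, so t = −1. So 35^(−1) ≡ −1 ≡ 35 (mod 36). Verify: 35 · 35 = 1225 ≡ 1 (mod 36). ✓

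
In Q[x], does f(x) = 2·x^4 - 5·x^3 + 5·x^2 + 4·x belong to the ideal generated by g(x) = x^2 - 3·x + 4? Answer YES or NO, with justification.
YES

In Q[x] the ideal (g) consists of all multiples of g, so f ∈ (g) iff g | f, i.e. iff the remainder of f on division by g is 0. Divide f by g (g is monic, so eliminate the leading term of the running remainder at each step):
  leading term 2·x^4: subtract (2·x^2)·g(x) = 2·x^4 - 6·x^3 + 8·x^2, leaving x^3 - 3·x^2 + 4·x
  leading term x^3: subtract (x)·g(x) = x^3 - 3·x^2 + 4·x, leaving 0
The remainder is 0, so f(x) = g(x) · h(x) with h(x) = 2·x^2 + x. Hence g | f, i.e. f ∈ (g).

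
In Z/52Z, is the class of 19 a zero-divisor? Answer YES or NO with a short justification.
gcd(19, 52) = 1, so 19 is a unit in Z/52Z (it has a multiplicative inverse). A unit cannot be a zero-divisor: if 19·b ≡ 0 then multiplying both sides by 19^(−1) gives b ≡ 0. So 19 is not a zero-divisor.

Final answer: NO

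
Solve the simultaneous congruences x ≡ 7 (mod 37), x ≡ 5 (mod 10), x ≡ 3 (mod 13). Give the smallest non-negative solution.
The moduli 37, 10, 13 are pairwise coprime, so by the CRT there is a unique solution mod 37·10·13 = 4810.
Solve by successive substitution. Start with x ≡ 7 (mod 37).
  Combine with x ≡ 5 (mod 10): write x = 7 + 37·t and require 7 + 37·t ≡ 5 (mod 10), i.e. 37·t ≡ 5 − 7 ≡ 8 (mod 10). Since 37^(−1) ≡ 3 (mod 10) (37 ≡ 7 (mod 10)), t ≡ 3·8 ≡ 4 (mod 10). So x ≡ 7 + 37·4 = 155 (mod 370).
  Combine with x ≡ 3 (mod 13): write x = 155 + 370·t and require 155 + 370·t ≡ 3 (mod 13), i.e. 370·t ≡ 3 − 155 ≡ 4 (mod 13). Since 370^(−1) ≡ 11 (mod 13) (370 ≡ 6 (mod 13)), t ≡ 11·4 ≡ 5 (mod 13). So x ≡ 155 + 370·5 = 2005 (mod 4810).
Unique solution in [0, 4810): x = 2005.

Final answer: x ≡ 2005 (mod 4810); the representative in [0, 4810) is 2005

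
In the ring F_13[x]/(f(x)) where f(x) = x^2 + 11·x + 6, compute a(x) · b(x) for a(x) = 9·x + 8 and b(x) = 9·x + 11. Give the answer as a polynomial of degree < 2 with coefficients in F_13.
a · b ≡ 8·x + 5 (mod f(x))

Multiply as integer polynomials: a · b = 81·x^2 + 171·x + 88. Reducing coefficients mod 13: a · b ≡ 3·x^2 + 2·x + 10. Now divide by f(x) = x^2 + 11·x + 6 in F_13[x], eliminating the leading term at each step:
  leading term 3·x^2: subtract (3)·f(x) = 3·x^2 + 7·x + 5, leaving 8·x + 5 (coefficients mod 13)
The degree is now < 2, so this is the remainder. Hence a · b ≡ 8·x + 5 in F_13[x]/(f).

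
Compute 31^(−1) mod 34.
31^(−1) ≡ 11 (mod 34)

Apply the extended Euclidean algorithm to (34, 31), tracking rows (r, s, t) with s·34 + t·31 = r. Each division r_prev = q·r_cur + r_new produces the new row as (previous row) − q·(current row):
  row A: (34, 1, 0)   [1·34 + 0·31 = 34]
  row B: (31, 0, 1)   [0·34 + 1·31 = 31]
  34 = 1·31 + 3   → row C = row A − 1·row B = (3, 1, −1)   [check: 1·34 − 1·31 = 3]
  31 = 10·3 + 1   → row D = row B − 10·row C = (1, −10, 11)   [check: −10·34 + 11·31 = 1]
  3 = 3·1 + 0   → remainder 0, stop. gcd = 1 (last nonzero row D).
The gcd is 1, so 31 is invertible mod 34. The last nonzero row gives −10·34 + 11·31 = 1, so t = 11. So 31^(−1) ≡ 11 (mod 34). Verify: 31 · 11 = 341 ≡ 1 (mod 34). ✓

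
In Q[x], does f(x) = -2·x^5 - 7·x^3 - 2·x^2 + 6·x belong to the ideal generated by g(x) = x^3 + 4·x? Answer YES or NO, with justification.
NO

In Q[x] the ideal (g) consists of all multiples of g, so f ∈ (g) iff g | f, i.e. iff the remainder of f on division by g is 0. Divide f by g (g is monic, so eliminate the leading term of the running remainder at each step):
  leading term -2·x^5: subtract (-2·x^2)·g(x) = -2·x^5 - 8·x^3, leaving x^3 - 2·x^2 + 6·x
  leading term x^3: subtract (1)·g(x) = x^3 + 4·x, leaving -2·x^2 + 2·x
The remainder r(x) = -2·x^2 + 2·x ≠ 0 (and deg r < deg g), so g ∤ f, i.e. f ∉ (g).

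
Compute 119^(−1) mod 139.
Apply the extended Euclidean algorithm to (139, 119), tracking rows (r, s, t) with s·139 + t·119 = r. Each division r_prev = q·r_cur + r_new produces the new row as (previous row) − q·(current row):
  row A: (139, 1, 0)   [1·139 + 0·119 = 139]
  row B: (119, 0, 1)   [0·139 + 1·119 = 119]
  139 = 1·119 + 20   → row C = row A − 1·row B = (20, 1, −1)   [check: 1·139 − 1·119 = 20]
  119 = 5·20 + 19   → row D = row B − 5·row C = (19, −5, 6)   [check: −5·139 + 6·119 = 19]
  20 = 1·19 + 1   → row E = row C − 1·row D = (1, 6, −7)   [check: 6·139 − 7·119 = 1]
  19 = 19·1 + 0   → remainder 0, stop. gcd = 1 (last nonzero row E).
The gcd is 1, so 119 is invertible mod 139. The last nonzero row gives 6·139 − 7·119 = 1, so t = −7. So 119^(−1) ≡ −7 ≡ 132 (mod 139). Verify: 119 · 132 = 15708 ≡ 1 (mod 139). ✓

Final answer: 119^(−1) ≡ 132 (mod 139)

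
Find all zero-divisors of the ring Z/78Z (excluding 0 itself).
An element a ∈ Z/78Z (with a ≠ 0) is a zero-divisor iff gcd(a, 78) > 1 (because a is a unit precisely when gcd(a, n) = 1, and in Z/nZ every nonzero, non-unit element is a zero-divisor). Scan a = 1, ..., 77 and keep those with gcd(a, 78) > 1:
  gcd(2, 78) = 2, gcd(3, 78) = 3, gcd(4, 78) = 2, gcd(6, 78) = 6, gcd(8, 78) = 2, gcd(9, 78) = 3, gcd(10, 78) = 2, gcd(12, 78) = 6, gcd(13, 78) = 13, gcd(14, 78) = 2, gcd(15, 78) = 3, gcd(16, 78) = 2, gcd(18, 78) = 6, gcd(20, 78) = 2, gcd(21, 78) = 3, gcd(22, 78) = 2, gcd(24, 78) = 6, gcd(26, 78) = 26, gcd(27, 78) = 3, gcd(28, 78) = 2, gcd(30, 78) = 6, gcd(32, 78) = 2, gcd(33, 78) = 3, gcd(34, 78) = 2, gcd(36, 78) = 6, gcd(38, 78) = 2, gcd(39, 78) = 39, gcd(40, 78) = 2, gcd(42, 78) = 6, gcd(44, 78) = 2, gcd(45, 78) = 3, gcd(46, 78) = 2, gcd(48, 78) = 6, gcd(50, 78) = 2, gcd(51, 78) = 3, gcd(52, 78) = 26, gcd(54, 78) = 6, gcd(56, 78) = 2, gcd(57, 78) = 3, gcd(58, 78) = 2, gcd(60, 78) = 6, gcd(62, 78) = 2, gcd(63, 78) = 3, gcd(64, 78) = 2, gcd(65, 78) = 13, gcd(66, 78) = 6, gcd(68, 78) = 2, gcd(69, 78) = 3, gcd(70, 78) = 2, gcd(72, 78) = 6, gcd(74, 78) = 2, gcd(75, 78) = 3, gcd(76, 78) = 2.
All other a ∈ {1, ..., 77} have gcd(a, 78) = 1 and are units. So the nonzero zero-divisors are exactly the 53 values of a appearing in this scan.

Final answer: nonzero zero-divisors of Z/78Z = {2, 3, 4, 6, 8, 9, 10, 12, 13, 14, 15, 16, 18, 20, 21, 22, 24, 26, 27, 28, 30, 32, 33, 34, 36, 38, 39, 40, 42, 44, 45, 46, 48, 50, 51, 52, 54, 56, 57, 58, 60, 62, 63, 64, 65, 66, 68, 69, 70, 72, 74, 75, 76}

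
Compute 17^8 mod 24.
Use repeated squaring. Binary(8) = 1000. Walk through the bits of the exponent 8 left-to-right: at each bit after the leading one, square the running value, then multiply by 17 if the bit is 1 (always reducing mod 24):
  bit 1 = 1 (leading): start with 17.
  bit 2 = 0: square 17^2 = 289 ≡ 1 (mod 24).
  bit 3 = 0: square 1^2 = 1 (mod 24).
  bit 4 = 0: square 1^2 = 1 (mod 24).
Final value: 17^8 ≡ 1 (mod 24).

Final answer: 1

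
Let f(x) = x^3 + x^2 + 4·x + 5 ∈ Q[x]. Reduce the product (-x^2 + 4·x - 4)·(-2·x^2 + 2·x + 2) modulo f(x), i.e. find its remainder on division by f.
First multiply in Q[x] without reducing: a · b = 2·x^4 - 10·x^3 + 14·x^2 - 8. Now divide by f(x) = x^3 + x^2 + 4·x + 5, eliminating the leading term at each step:
  leading term 2·x^4: subtract (2·x)·f(x) = 2·x^4 + 2·x^3 + 8·x^2 + 10·x, leaving -12·x^3 + 6·x^2 - 10·x - 8
  leading term -12·x^3: subtract (-12)·f(x) = -12·x^3 - 12·x^2 - 48·x - 60, leaving 18·x^2 + 38·x + 52
The degree is now < 3, so this is the remainder. Hence a · b ≡ 18·x^2 + 38·x + 52 in Q[x]/(f).

Final answer: a · b ≡ 18·x^2 + 38·x + 52 (mod f(x))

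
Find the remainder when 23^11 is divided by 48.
23

Use repeated squaring. Binary(11) = 1011. Walk through the bits of the exponent 11 left-to-right: at each bit after the leading one, square the running value, then multiply by 23 if the bit is 1 (always reducing mod 48):
  bit 1 = 1 (leading): start with 23.
  bit 2 = 0: square 23^2 = 529 ≡ 1 (mod 48).
  bit 3 = 1: square 1^2 = 1; bit is 1, so multiply 1·23 = 23 (mod 48).
  bit 4 = 1: square 23^2 = 529 ≡ 1; bit is 1, so multiply 1·23 = 23 (mod 48).
Final value: 23^11 ≡ 23 (mod 48).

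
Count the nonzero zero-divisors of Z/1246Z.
In Z/1246Z each nonzero element is either a unit (gcd with 1246 is 1) or a zero-divisor (gcd > 1). The number of units is φ(1246): factorise 1246 = 2 · 7 · 89, so φ(1246) = (2 − 1) · (7 − 1) · (89 − 1) = 1 · 6 · 88 = 528. The nonzero elements number 1246 − 1 = 1245. Hence the nonzero zero-divisors number 1245 − 528 = 717.

Final answer: Z/1246Z has 717 nonzero zero-divisors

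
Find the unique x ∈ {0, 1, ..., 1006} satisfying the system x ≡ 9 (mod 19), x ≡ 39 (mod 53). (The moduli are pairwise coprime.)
The moduli 19, 53 are pairwise coprime, so by the CRT there is a unique solution mod 19·53 = 1007.
Solve by successive substitution. Start with x ≡ 9 (mod 19).
  Combine with x ≡ 39 (mod 53): write x = 9 + 19·t and require 9 + 19·t ≡ 39 (mod 53), i.e. 19·t ≡ 39 − 9 ≡ 30 (mod 53). Since 19^(−1) ≡ 14 (mod 53), t ≡ 14·30 ≡ 49 (mod 53). So x ≡ 9 + 19·49 = 940 (mod 1007).
Unique solution in [0, 1007): x = 940.

Final answer: x ≡ 940 (mod 1007); the representative in [0, 1007) is 940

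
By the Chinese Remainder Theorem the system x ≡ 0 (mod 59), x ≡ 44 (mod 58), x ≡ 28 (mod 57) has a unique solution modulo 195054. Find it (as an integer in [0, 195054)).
x ≡ 94990 (mod 195054); the representative in [0, 195054) is 94990

The moduli 59, 58, 57 are pairwise coprime, so by the CRT there is a unique solution mod 59·58·57 = 195054.
Solve by successive substitution. Start with x ≡ 0 (mod 59).
  Combine with x ≡ 44 (mod 58): write x = 59·t and require 59·t ≡ 44 (mod 58). Since 59^(−1) ≡ 1 (mod 58) (59 ≡ 1 (mod 58)), t ≡ 1·44 ≡ 44 (mod 58). So x ≡ 59·44 = 2596 (mod 3422).
  Combine with x ≡ 28 (mod 57): write x = 2596 + 3422·t and require 2596 + 3422·t ≡ 28 (mod 57), i.e. 3422·t ≡ 28 − 2596 ≡ 54 (mod 57). Since 3422^(−1) ≡ 29 (mod 57) (3422 ≡ 2 (mod 57)), t ≡ 29·54 ≡ 27 (mod 57). So x ≡ 2596 + 3422·27 = 94990 (mod 195054).
Unique solution in [0, 195054): x = 94990.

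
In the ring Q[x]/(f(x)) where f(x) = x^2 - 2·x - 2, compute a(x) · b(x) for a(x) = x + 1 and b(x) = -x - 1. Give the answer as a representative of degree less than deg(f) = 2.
a · b ≡ -4·x - 3 (mod f(x))

First multiply in Q[x] without reducing: a · b = -x^2 - 2·x - 1. Now divide by f(x) = x^2 - 2·x - 2, eliminating the leading term at each step:
  leading term -x^2: subtract (-1)·f(x) = -x^2 + 2·x + 2, leaving -4·x - 3
The degree is now < 2, so this is the remainder. Hence a · b ≡ -4·x - 3 in Q[x]/(f).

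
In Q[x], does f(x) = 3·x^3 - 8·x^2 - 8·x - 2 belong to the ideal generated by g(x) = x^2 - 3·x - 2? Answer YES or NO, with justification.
NO

In Q[x] the ideal (g) consists of all multiples of g, so f ∈ (g) iff g | f, i.e. iff the remainder of f on division by g is 0. Divide f by g (g is monic, so eliminate the leading term of the running remainder at each step):
  leading term 3·x^3: subtract (3·x)·g(x) = 3·x^3 - 9·x^2 - 6·x, leaving x^2 - 2·x - 2
  leading term x^2: subtract (1)·g(x) = x^2 - 3·x - 2, leaving x
The remainder r(x) = x ≠ 0 (and deg r < deg g), so g ∤ f, i.e. f ∉ (g).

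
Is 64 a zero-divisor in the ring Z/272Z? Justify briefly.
gcd(64, 272) = 16 > 1, so 64 is not a unit in Z/272Z. In Z/nZ every nonzero non-unit is a zero-divisor: explicitly, take b = 272/gcd = 17 ≠ 0 (mod 272); then 64·17 = 1088 = 4·272, i.e. 64·17 ≡ 0 (mod 272). So 64 is a zero-divisor.

Final answer: YES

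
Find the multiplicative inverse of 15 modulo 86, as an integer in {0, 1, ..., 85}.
Apply the extended Euclidean algorithm to (86, 15), tracking rows (r, s, t) with s·86 + t·15 = r. Each division r_prev = q·r_cur + r_new produces the new row as (previous row) − q·(current row):
  row A: (86, 1, 0)   [1·86 + 0·15 = 86]
  row B: (15, 0, 1)   [0·86 + 1·15 = 15]
  86 = 5·15 + 11   → row C = row A − 5·row B = (11, 1, −5)   [check: 1·86 − 5·15 = 11]
  15 = 1·11 + 4   → row D = row B − 1·row C = (4, −1, 6)   [check: −1·86 + 6·15 = 4]
  11 = 2·4 + 3   → row E = row C − 2·row D = (3, 3, −17)   [check: 3·86 − 17·15 = 3]
  4 = 1·3 + 1   → row F = row D − 1·row E = (1, −4, 23)   [check: −4·86 + 23·15 = 1]
  3 = 3·1 + 0   → remainder 0, stop. gcd = 1 (last nonzero row F).
The gcd is 1, so 15 is invertible mod 86. The last nonzero row gives −4·86 + 23·15 = 1, so t = 23. So 15^(−1) ≡ 23 (mod 86). Verify: 15 · 23 = 345 ≡ 1 (mod 86). ✓

Final answer: 15^(−1) ≡ 23 (mod 86)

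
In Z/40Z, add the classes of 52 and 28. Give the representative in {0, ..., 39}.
0

Reduce the summands first: 52 ≡ 12 (mod 40), so 52 + 28 ≡ 12 + 28 (mod 40). 12 + 28 = 40; 40 = 1·40 + 0, so (52 + 28) mod 40 = 0.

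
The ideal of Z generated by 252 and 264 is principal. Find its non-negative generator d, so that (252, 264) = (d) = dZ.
In the PID Z, (a, b) is generated by gcd(a, b). Compute gcd(264, 252) with the extended Euclidean algorithm, tracking rows (r, s, t) with s·264 + t·252 = r:
  row A: (264, 1, 0)   [1·264 + 0·252 = 264]
  row B: (252, 0, 1)   [0·264 + 1·252 = 252]
  264 = 1·252 + 12   → row C = row A − 1·row B = (12, 1, −1)   [check: 1·264 − 1·252 = 12]
  252 = 21·12 + 0   → remainder 0, stop. gcd = 12 (last nonzero row C).
So gcd(252, 264) = 12, with Bézout identity 1·264 − 1·252 = 12. Containment (⊇): the Bézout identity exhibits 12 as an element of (252, 264), giving (12) ⊆ (252, 264). Containment (⊆): since 12 | 252 and 12 | 264 (252 = 12·21, 264 = 12·22), every Z-linear combination of 252 and 264 is divisible by 12, so (252, 264) ⊆ (12). Therefore (252, 264) = (12), d = 12.

Final answer: (252, 264) = (12); d = 12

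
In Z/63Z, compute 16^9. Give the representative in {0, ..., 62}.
1

Use repeated squaring. Binary(9) = 1001. Walk through the bits of the exponent 9 left-to-right: at each bit after the leading one, square the running value, then multiply by 16 if the bit is 1 (always reducing mod 63):
  bit 1 = 1 (leading): start with 16.
  bit 2 = 0: square 16^2 = 256 ≡ 4 (mod 63).
  bit 3 = 0: square 4^2 = 16 (mod 63).
  bit 4 = 1: square 16^2 = 256 ≡ 4; bit is 1, so multiply 4·16 = 64 ≡ 1 (mod 63).
Final value: 16^9 ≡ 1 (mod 63).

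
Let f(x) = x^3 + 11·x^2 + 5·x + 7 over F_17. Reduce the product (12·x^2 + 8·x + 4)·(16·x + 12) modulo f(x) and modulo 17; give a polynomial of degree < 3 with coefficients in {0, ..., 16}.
a · b ≡ 13·x^2 + 16·x + 13 (mod f(x))

Multiply as integer polynomials: a · b = 192·x^3 + 272·x^2 + 160·x + 48. Reducing coefficients mod 17: a · b ≡ 5·x^3 + 7·x + 14. Now divide by f(x) = x^3 + 11·x^2 + 5·x + 7 in F_17[x], eliminating the leading term at each step:
  leading term 5·x^3: subtract (5)·f(x) = 5·x^3 + 4·x^2 + 8·x + 1, leaving 13·x^2 + 16·x + 13 (coefficients mod 17)
The degree is now < 3, so this is the remainder. Hence a · b ≡ 13·x^2 + 16·x + 13 in F_17[x]/(f).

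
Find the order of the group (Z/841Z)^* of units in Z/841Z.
|(Z/841Z)^*| = 812

(Z/841Z)^* consists of the classes a with gcd(a, 841) = 1, so its order is φ(841). φ is multiplicative, with φ(p^e) = p^e − p^(e−1). Factorise 841 = 29^2. Then
  φ(841) = (29^2 − 29^1) = 812 = 812.
Thus |(Z/841Z)^*| = 812.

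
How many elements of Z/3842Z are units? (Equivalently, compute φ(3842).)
Z/3842Z has φ(3842) = 1792 units

An element a ∈ Z/3842Z is a unit iff gcd(a, 3842) = 1, so the number of units is φ(3842). φ is multiplicative, with φ(p^e) = p^e − p^(e−1). Factorise 3842 = 2 · 17 · 113. Then
  φ(3842) = (2 − 1) · (17 − 1) · (113 − 1) = 1 · 16 · 112 = 1792.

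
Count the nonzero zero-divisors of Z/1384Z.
Z/1384Z has 695 nonzero zero-divisors

In Z/1384Z each nonzero element is either a unit (gcd with 1384 is 1) or a zero-divisor (gcd > 1). The number of units is φ(1384): factorise 1384 = 2^3 · 173, so φ(1384) = (2^3 − 2^2) · (173 − 1) = 4 · 172 = 688. The nonzero elements number 1384 − 1 = 1383. Hence the nonzero zero-divisors number 1383 − 688 = 695.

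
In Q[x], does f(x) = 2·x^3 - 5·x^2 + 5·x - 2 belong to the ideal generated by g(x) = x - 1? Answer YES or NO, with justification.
YES

In Q[x] the ideal (g) consists of all multiples of g, so f ∈ (g) iff g | f, i.e. iff the remainder of f on division by g is 0. Divide f by g (g is monic, so eliminate the leading term of the running remainder at each step):
  leading term 2·x^3: subtract (2·x^2)·g(x) = 2·x^3 - 2·x^2, leaving -3·x^2 + 5·x - 2
  leading term -3·x^2: subtract (-3·x)·g(x) = -3·x^2 + 3·x, leaving 2·x - 2
  leading term 2·x: subtract (2)·g(x) = 2·x - 2, leaving 0
The remainder is 0, so f(x) = g(x) · h(x) with h(x) = 2·x^2 - 3·x + 2. Hence g | f, i.e. f ∈ (g).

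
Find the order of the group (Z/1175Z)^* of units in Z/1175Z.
(Z/1175Z)^* consists of the classes a with gcd(a, 1175) = 1, so its order is φ(1175). φ is multiplicative, with φ(p^e) = p^e − p^(e−1). Factorise 1175 = 5^2 · 47. Then
  φ(1175) = (5^2 − 5^1) · (47 − 1) = 20 · 46 = 920.
Thus |(Z/1175Z)^*| = 920.

Final answer: |(Z/1175Z)^*| = 920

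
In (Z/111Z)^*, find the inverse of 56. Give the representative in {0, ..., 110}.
56^(−1) ≡ 2 (mod 111)

Apply the extended Euclidean algorithm to (111, 56), tracking rows (r, s, t) with s·111 + t·56 = r. Each division r_prev = q·r_cur + r_new produces the new row as (previous row) − q·(current row):
  row A: (111, 1, 0)   [1·111 + 0·56 = 111]
  row B: (56, 0, 1)   [0·111 + 1·56 = 56]
  111 = 1·56 + 55   → row C = row A − 1·row B = (55, 1, −1)   [check: 1·111 − 1·56 = 55]
  56 = 1·55 + 1   → row D = row B − 1·row C = (1, −1, 2)   [check: −1·111 + 2·56 = 1]
  55 = 55·1 + 0   → remainder 0, stop. gcd = 1 (last nonzero row D).
The gcd is 1, so 56 is invertible mod 111. The last nonzero row gives −1·111 + 2·56 = 1, so t = 2. So 56^(−1) ≡ 2 (mod 111). Verify: 56 · 2 = 112 ≡ 1 (mod 111). ✓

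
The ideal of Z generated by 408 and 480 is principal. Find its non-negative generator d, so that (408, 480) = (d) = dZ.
(408, 480) = (24); d = 24

In the PID Z, (a, b) is generated by gcd(a, b). Compute gcd(480, 408) with the extended Euclidean algorithm, tracking rows (r, s, t) with s·480 + t·408 = r:
  row A: (480, 1, 0)   [1·480 + 0·408 = 480]
  row B: (408, 0, 1)   [0·480 + 1·408 = 408]
  480 = 1·408 + 72   → row C = row A − 1·row B = (72, 1, −1)   [check: 1·480 − 1·408 = 72]
  408 = 5·72 + 48   → row D = row B − 5·row C = (48, −5, 6)   [check: −5·480 + 6·408 = 48]
  72 = 1·48 + 24   → row E = row C − 1·row D = (24, 6, −7)   [check: 6·480 − 7·408 = 24]
  48 = 2·24 + 0   → remainder 0, stop. gcd = 24 (last nonzero row E).
So gcd(408, 480) = 24, with Bézout identity 6·480 − 7·408 = 24. Containment (⊇): the Bézout identity exhibits 24 as an element of (408, 480), giving (24) ⊆ (408, 480). Containment (⊆): since 24 | 408 and 24 | 480 (408 = 24·17, 480 = 24·20), every Z-linear combination of 408 and 480 is divisible by 24, so (408, 480) ⊆ (24). Therefore (408, 480) = (24), d = 24.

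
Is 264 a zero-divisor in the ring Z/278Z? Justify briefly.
YES

gcd(264, 278) = 2 > 1, so 264 is not a unit in Z/278Z. In Z/nZ every nonzero non-unit is a zero-divisor: explicitly, take b = 278/gcd = 139 ≠ 0 (mod 278); then 264·139 = 36696 = 132·278, i.e. 264·139 ≡ 0 (mod 278). So 264 is a zero-divisor.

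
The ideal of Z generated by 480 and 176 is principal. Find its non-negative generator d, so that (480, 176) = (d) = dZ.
In the PID Z, (a, b) is generated by gcd(a, b). Compute gcd(480, 176) with the extended Euclidean algorithm, tracking rows (r, s, t) with s·480 + t·176 = r:
  row A: (480, 1, 0)   [1·480 + 0·176 = 480]
  row B: (176, 0, 1)   [0·480 + 1·176 = 176]
  480 = 2·176 + 128   → row C = row A − 2·row B = (128, 1, −2)   [check: 1·480 − 2·176 = 128]
  176 = 1·128 + 48   → row D = row B − 1·row C = (48, −1, 3)   [check: −1·480 + 3·176 = 48]
  128 = 2·48 + 32   → row E = row C − 2·row D = (32, 3, −8)   [check: 3·480 − 8·176 = 32]
  48 = 1·32 + 16   → row F = row D − 1·row E = (16, −4, 11)   [check: −4·480 + 11·176 = 16]
  32 = 2·16 + 0   → remainder 0, stop. gcd = 16 (last nonzero row F).
So gcd(480, 176) = 16, with Bézout identity −4·480 + 11·176 = 16. Containment (⊇): the Bézout identity exhibits 16 as an element of (480, 176), giving (16) ⊆ (480, 176). Containment (⊆): since 16 | 480 and 16 | 176 (480 = 16·30, 176 = 16·11), every Z-linear combination of 480 and 176 is divisible by 16, so (480, 176) ⊆ (16). Therefore (480, 176) = (16), d = 16.

Final answer: (480, 176) = (16); d = 16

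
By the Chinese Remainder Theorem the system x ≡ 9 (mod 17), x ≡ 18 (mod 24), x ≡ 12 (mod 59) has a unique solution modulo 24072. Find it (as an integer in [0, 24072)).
The moduli 17, 24, 59 are pairwise coprime, so by the CRT there is a unique solution mod 17·24·59 = 24072.
Solve by successive substitution. Start with x ≡ 9 (mod 17).
  Combine with x ≡ 18 (mod 24): write x = 9 + 17·t and require 9 + 17·t ≡ 18 (mod 24), i.e. 17·t ≡ 18 − 9 ≡ 9 (mod 24). Since 17^(−1) ≡ 17 (mod 24), t ≡ 17·9 ≡ 9 (mod 24). So x ≡ 9 + 17·9 = 162 (mod 408).
  Combine with x ≡ 12 (mod 59): write x = 162 + 408·t and require 162 + 408·t ≡ 12 (mod 59), i.e. 408·t ≡ 12 − 162 ≡ 27 (mod 59). Since 408^(−1) ≡ 47 (mod 59) (408 ≡ 54 (mod 59)), t ≡ 47·27 ≡ 30 (mod 59). So x ≡ 162 + 408·30 = 12402 (mod 24072).
Unique solution in [0, 24072): x = 12402.

Final answer: x ≡ 12402 (mod 24072); the representative in [0, 24072) is 12402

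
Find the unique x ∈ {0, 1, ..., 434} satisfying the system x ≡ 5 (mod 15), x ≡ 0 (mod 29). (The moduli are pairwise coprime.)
The moduli 15, 29 are pairwise coprime, so by the CRT there is a unique solution mod 15·29 = 435.
Solve by successive substitution. Start with x ≡ 5 (mod 15).
  Combine with x ≡ 0 (mod 29): write x = 5 + 15·t and require 5 + 15·t ≡ 0 (mod 29), i.e. 15·t ≡ 0 − 5 ≡ 24 (mod 29). Since 15^(−1) ≡ 2 (mod 29), t ≡ 2·24 ≡ 19 (mod 29). So x ≡ 5 + 15·19 = 290 (mod 435).
Unique solution in [0, 435): x = 290.

Final answer: x ≡ 290 (mod 435); the representative in [0, 435) is 290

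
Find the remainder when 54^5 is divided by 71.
Use repeated squaring. Binary(5) = 101. Walk through the bits of the exponent 5 left-to-right: at each bit after the leading one, square the running value, then multiply by 54 if the bit is 1 (always reducing mod 71):
  bit 1 = 1 (leading): start with 54.
  bit 2 = 0: square 54^2 = 2916 ≡ 5 (mod 71).
  bit 3 = 1: square 5^2 = 25; bit is 1, so multiply 25·54 = 1350 ≡ 1 (mod 71).
Final value: 54^5 ≡ 1 (mod 71).

Final answer: 1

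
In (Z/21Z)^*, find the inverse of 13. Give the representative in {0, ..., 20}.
13^(−1) ≡ 13 (mod 21)

Apply the extended Euclidean algorithm to (21, 13), tracking rows (r, s, t) with s·21 + t·13 = r. Each division r_prev = q·r_cur + r_new produces the new row as (previous row) − q·(current row):
  row A: (21, 1, 0)   [1·21 + 0·13 = 21]
  row B: (13, 0, 1)   [0·21 + 1·13 = 13]
  21 = 1·13 + 8   → row C = row A − 1·row B = (8, 1, −1)   [check: 1·21 − 1·13 = 8]
  13 = 1·8 + 5   → row D = row B − 1·row C = (5, −1, 2)   [check: −1·21 + 2·13 = 5]
  8 = 1·5 + 3   → row E = row C − 1·row D = (3, 2, −3)   [check: 2·21 − 3·13 = 3]
  5 = 1·3 + 2   → row F = row D − 1·row E = (2, −3, 5)   [check: −3·21 + 5·13 = 2]
  3 = 1·2 + 1   → row G = row E − 1·row F = (1, 5, −8)   [check: 5·21 − 8·13 = 1]
  2 = 2·1 + 0   → remainder 0, stop. gcd = 1 (last nonzero row G).
The gcd is 1, so 13 is invertible mod 21. The last nonzero row gives 5·21 − 8·13 = 1, so t = −8. So 13^(−1) ≡ −8 ≡ 13 (mod 21). Verify: 13 · 13 = 169 ≡ 1 (mod 21). ✓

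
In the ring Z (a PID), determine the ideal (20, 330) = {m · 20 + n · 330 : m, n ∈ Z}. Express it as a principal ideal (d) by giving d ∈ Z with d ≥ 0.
In the PID Z, (a, b) is generated by gcd(a, b). Compute gcd(330, 20) with the extended Euclidean algorithm, tracking rows (r, s, t) with s·330 + t·20 = r:
  row A: (330, 1, 0)   [1·330 + 0·20 = 330]
  row B: (20, 0, 1)   [0·330 + 1·20 = 20]
  330 = 16·20 + 10   → row C = row A − 16·row B = (10, 1, −16)   [check: 1·330 − 16·20 = 10]
  20 = 2·10 + 0   → remainder 0, stop. gcd = 10 (last nonzero row C).
So gcd(20, 330) = 10, with Bézout identity 1·330 − 16·20 = 10. Containment (⊇): the Bézout identity exhibits 10 as an element of (20, 330), giving (10) ⊆ (20, 330). Containment (⊆): since 10 | 20 and 10 | 330 (20 = 10·2, 330 = 10·33), every Z-linear combination of 20 and 330 is divisible by 10, so (20, 330) ⊆ (10). Therefore (20, 330) = (10), d = 10.

Final answer: (20, 330) = (10); d = 10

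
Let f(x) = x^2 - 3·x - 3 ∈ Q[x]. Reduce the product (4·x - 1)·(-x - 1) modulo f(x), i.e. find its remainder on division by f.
a · b ≡ -15·x - 11 (mod f(x))

First multiply in Q[x] without reducing: a · b = -4·x^2 - 3·x + 1. Now divide by f(x) = x^2 - 3·x - 3, eliminating the leading term at each step:
  leading term -4·x^2: subtract (-4)·f(x) = -4·x^2 + 12·x + 12, leaving -15·x - 11
The degree is now < 2, so this is the remainder. Hence a · b ≡ -15·x - 11 in Q[x]/(f).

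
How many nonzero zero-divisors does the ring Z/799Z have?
In Z/799Z each nonzero element is either a unit (gcd with 799 is 1) or a zero-divisor (gcd > 1). The number of units is φ(799): factorise 799 = 17 · 47, so φ(799) = (17 − 1) · (47 − 1) = 16 · 46 = 736. The nonzero elements number 799 − 1 = 798. Hence the nonzero zero-divisors number 798 − 736 = 62.

Final answer: Z/799Z has 62 nonzero zero-divisors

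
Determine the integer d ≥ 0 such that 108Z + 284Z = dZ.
(108, 284) = (4); d = 4

In the PID Z, (a, b) is generated by gcd(a, b). Compute gcd(284, 108) with the extended Euclidean algorithm, tracking rows (r, s, t) with s·284 + t·108 = r:
  row A: (284, 1, 0)   [1·284 + 0·108 = 284]
  row B: (108, 0, 1)   [0·284 + 1·108 = 108]
  284 = 2·108 + 68   → row C = row A − 2·row B = (68, 1, −2)   [check: 1·284 − 2·108 = 68]
  108 = 1·68 + 40   → row D = row B − 1·row C = (40, −1, 3)   [check: −1·284 + 3·108 = 40]
  68 = 1·40 + 28   → row E = row C − 1·row D = (28, 2, −5)   [check: 2·284 − 5·108 = 28]
  40 = 1·28 + 12   → row F = row D − 1·row E = (12, −3, 8)   [check: −3·284 + 8·108 = 12]
  28 = 2·12 + 4   → row G = row E − 2·row F = (4, 8, −21)   [check: 8·284 − 21·108 = 4]
  12 = 3·4 + 0   → remainder 0, stop. gcd = 4 (last nonzero row G).
So gcd(108, 284) = 4, with Bézout identity 8·284 − 21·108 = 4. Containment (⊇): the Bézout identity exhibits 4 as an element of (108, 284), giving (4) ⊆ (108, 284). Containment (⊆): since 4 | 108 and 4 | 284 (108 = 4·27, 284 = 4·71), every Z-linear combination of 108 and 284 is divisible by 4, so (108, 284) ⊆ (4). Therefore (108, 284) = (4), d = 4.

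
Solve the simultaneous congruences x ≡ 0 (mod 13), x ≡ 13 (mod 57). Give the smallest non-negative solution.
The moduli 13, 57 are pairwise coprime, so by the CRT there is a unique solution mod 13·57 = 741.
Solve by successive substitution. Start with x ≡ 0 (mod 13).
  Combine with x ≡ 13 (mod 57): write x = 13·t and require 13·t ≡ 13 (mod 57). Since 13^(−1) ≡ 22 (mod 57), t ≡ 22·13 ≡ 1 (mod 57). So x ≡ 13·1 = 13 (mod 741).
Unique solution in [0, 741): x = 13.

Final answer: x ≡ 13 (mod 741); the representative in [0, 741) is 13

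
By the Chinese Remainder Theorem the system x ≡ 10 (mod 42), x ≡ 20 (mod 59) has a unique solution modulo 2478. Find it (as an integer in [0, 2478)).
The moduli 42, 59 are pairwise coprime, so by the CRT there is a unique solution mod 42·59 = 2478.
Solve by successive substitution. Start with x ≡ 10 (mod 42).
  Combine with x ≡ 20 (mod 59): write x = 10 + 42·t and require 10 + 42·t ≡ 20 (mod 59), i.e. 42·t ≡ 20 − 10 ≡ 10 (mod 59). Since 42^(−1) ≡ 52 (mod 59), t ≡ 52·10 ≡ 48 (mod 59). So x ≡ 10 + 42·48 = 2026 (mod 2478).
Unique solution in [0, 2478): x = 2026.

Final answer: x ≡ 2026 (mod 2478); the representative in [0, 2478) is 2026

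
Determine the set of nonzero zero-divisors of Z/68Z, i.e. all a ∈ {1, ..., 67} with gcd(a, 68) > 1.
nonzero zero-divisors of Z/68Z = {2, 4, 6, 8, 10, 12, 14, 16, 17, 18, 20, 22, 24, 26, 28, 30, 32, 34, 36, 38, 40, 42, 44, 46, 48, 50, 51, 52, 54, 56, 58, 60, 62, 64, 66}

An element a ∈ Z/68Z (with a ≠ 0) is a zero-divisor iff gcd(a, 68) > 1 (because a is a unit precisely when gcd(a, n) = 1, and in Z/nZ every nonzero, non-unit element is a zero-divisor). Scan a = 1, ..., 67 and keep those with gcd(a, 68) > 1:
  gcd(2, 68) = 2, gcd(4, 68) = 4, gcd(6, 68) = 2, gcd(8, 68) = 4, gcd(10, 68) = 2, gcd(12, 68) = 4, gcd(14, 68) = 2, gcd(16, 68) = 4, gcd(17, 68) = 17, gcd(18, 68) = 2, gcd(20, 68) = 4, gcd(22, 68) = 2, gcd(24, 68) = 4, gcd(26, 68) = 2, gcd(28, 68) = 4, gcd(30, 68) = 2, gcd(32, 68) = 4, gcd(34, 68) = 34, gcd(36, 68) = 4, gcd(38, 68) = 2, gcd(40, 68) = 4, gcd(42, 68) = 2, gcd(44, 68) = 4, gcd(46, 68) = 2, gcd(48, 68) = 4, gcd(50, 68) = 2, gcd(51, 68) = 17, gcd(52, 68) = 4, gcd(54, 68) = 2, gcd(56, 68) = 4, gcd(58, 68) = 2, gcd(60, 68) = 4, gcd(62, 68) = 2, gcd(64, 68) = 4, gcd(66, 68) = 2.
All other a ∈ {1, ..., 67} have gcd(a, 68) = 1 and are units. So the nonzero zero-divisors are exactly the 35 values of a appearing in this scan.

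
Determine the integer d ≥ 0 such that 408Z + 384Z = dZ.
(408, 384) = (24); d = 24

In the PID Z, (a, b) is generated by gcd(a, b). Compute gcd(408, 384) with the extended Euclidean algorithm, tracking rows (r, s, t) with s·408 + t·384 = r:
  row A: (408, 1, 0)   [1·408 + 0·384 = 408]
  row B: (384, 0, 1)   [0·408 + 1·384 = 384]
  408 = 1·384 + 24   → row C = row A − 1·row B = (24, 1, −1)   [check: 1·408 − 1·384 = 24]
  384 = 16·24 + 0   → remainder 0, stop. gcd = 24 (last nonzero row C).
So gcd(408, 384) = 24, with Bézout identity 1·408 − 1·384 = 24. Containment (⊇): the Bézout identity exhibits 24 as an element of (408, 384), giving (24) ⊆ (408, 384). Containment (⊆): since 24 | 408 and 24 | 384 (408 = 24·17, 384 = 24·16), every Z-linear combination of 408 and 384 is divisible by 24, so (408, 384) ⊆ (24). Therefore (408, 384) = (24), d = 24.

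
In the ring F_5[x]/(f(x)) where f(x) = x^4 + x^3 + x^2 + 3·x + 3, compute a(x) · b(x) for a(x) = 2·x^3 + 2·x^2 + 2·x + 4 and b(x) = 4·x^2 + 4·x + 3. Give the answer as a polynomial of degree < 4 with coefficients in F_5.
Multiply as integer polynomials: a · b = 8·x^5 + 16·x^4 + 22·x^3 + 30·x^2 + 22·x + 12. Reducing coefficients mod 5: a · b ≡ 3·x^5 + x^4 + 2·x^3 + 2·x + 2. Now divide by f(x) = x^4 + x^3 + x^2 + 3·x + 3 in F_5[x], eliminating the leading term at each step:
  leading term 3·x^5: subtract (3·x)·f(x) = 3·x^5 + 3·x^4 + 3·x^3 + 4·x^2 + 4·x, leaving 3·x^4 + 4·x^3 + x^2 + 3·x + 2 (coefficients mod 5)
  leading term 3·x^4: subtract (3)·f(x) = 3·x^4 + 3·x^3 + 3·x^2 + 4·x + 4, leaving x^3 + 3·x^2 + 4·x + 3 (coefficients mod 5)
The degree is now < 4, so this is the remainder. Hence a · b ≡ x^3 + 3·x^2 + 4·x + 3 in F_5[x]/(f).

Final answer: a · b ≡ x^3 + 3·x^2 + 4·x + 3 (mod f(x))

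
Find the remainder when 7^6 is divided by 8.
1

Use repeated squaring. Binary(6) = 110. Walk through the bits of the exponent 6 left-to-right: at each bit after the leading one, square the running value, then multiply by 7 if the bit is 1 (always reducing mod 8):
  bit 1 = 1 (leading): start with 7.
  bit 2 = 1: square 7^2 = 49 ≡ 1; bit is 1, so multiply 1·7 = 7 (mod 8).
  bit 3 = 0: square 7^2 = 49 ≡ 1 (mod 8).
Final value: 7^6 ≡ 1 (mod 8).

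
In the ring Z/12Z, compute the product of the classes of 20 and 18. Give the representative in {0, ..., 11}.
0

Reduce the factors first: 20 ≡ 8, 18 ≡ 6 (mod 12), so 20 · 18 ≡ 8 · 6 (mod 12). 8 · 6 = 48. Dividing by 12: 48 = 4·12 + 0. So (20 · 18) mod 12 = 0.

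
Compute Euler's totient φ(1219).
φ(1219) = 1144

φ is multiplicative, with φ(p^e) = p^e − p^(e−1). Factorise 1219 = 23 · 53. Then
  φ(1219) = (23 − 1) · (53 − 1) = 22 · 52 = 1144.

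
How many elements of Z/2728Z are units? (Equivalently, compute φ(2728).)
An element a ∈ Z/2728Z is a unit iff gcd(a, 2728) = 1, so the number of units is φ(2728). φ is multiplicative, with φ(p^e) = p^e − p^(e−1). Factorise 2728 = 2^3 · 11 · 31. Then
  φ(2728) = (2^3 − 2^2) · (11 − 1) · (31 − 1) = 4 · 10 · 30 = 1200.

Final answer: Z/2728Z has φ(2728) = 1200 units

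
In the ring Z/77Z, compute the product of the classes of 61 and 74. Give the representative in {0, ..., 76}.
48

Both factors are already reduced mod 77. 61 · 74 = 4514. Dividing by 77: 4514 = 58·77 + 48. So (61 · 74) mod 77 = 48.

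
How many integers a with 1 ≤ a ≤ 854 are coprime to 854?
360

The number of a ∈ {1, ..., 854} with gcd(a, 854) = 1 is by definition Euler's totient φ(854). φ is multiplicative, with φ(p^e) = p^e − p^(e−1). Factorise 854 = 2 · 7 · 61. Then
  φ(854) = (2 − 1) · (7 − 1) · (61 − 1) = 1 · 6 · 60 = 360.
So there are 360 such integers.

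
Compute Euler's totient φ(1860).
φ(1860) = 480

φ is multiplicative, with φ(p^e) = p^e − p^(e−1). Factorise 1860 = 2^2 · 3 · 5 · 31. Then
  φ(1860) = (2^2 − 2^1) · (3 − 1) · (5 − 1) · (31 − 1) = 2 · 2 · 4 · 30 = 480.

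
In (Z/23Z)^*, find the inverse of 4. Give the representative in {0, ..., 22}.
4^(−1) ≡ 6 (mod 23)

Apply the extended Euclidean algorithm to (23, 4), tracking rows (r, s, t) with s·23 + t·4 = r. Each division r_prev = q·r_cur + r_new produces the new row as (previous row) − q·(current row):
  row A: (23, 1, 0)   [1·23 + 0·4 = 23]
  row B: (4, 0, 1)   [0·23 + 1·4 = 4]
  23 = 5·4 + 3   → row C = row A − 5·row B = (3, 1, −5)   [check: 1·23 − 5·4 = 3]
  4 = 1·3 + 1   → row D = row B − 1·row C = (1, −1, 6)   [check: −1·23 + 6·4 = 1]
  3 = 3·1 + 0   → remainder 0, stop. gcd = 1 (last nonzero row D).
The gcd is 1, so 4 is invertible mod 23. The last nonzero row gives −1·23 + 6·4 = 1, so t = 6. So 4^(−1) ≡ 6 (mod 23). Verify: 4 · 6 = 24 ≡ 1 (mod 23). ✓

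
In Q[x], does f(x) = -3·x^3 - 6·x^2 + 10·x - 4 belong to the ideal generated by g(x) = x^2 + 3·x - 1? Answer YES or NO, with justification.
NO

In Q[x] the ideal (g) consists of all multiples of g, so f ∈ (g) iff g | f, i.e. iff the remainder of f on division by g is 0. Divide f by g (g is monic, so eliminate the leading term of the running remainder at each step):
  leading term -3·x^3: subtract (-3·x)·g(x) = -3·x^3 - 9·x^2 + 3·x, leaving 3·x^2 + 7·x - 4
  leading term 3·x^2: subtract (3)·g(x) = 3·x^2 + 9·x - 3, leaving -2·x - 1
The remainder r(x) = -2·x - 1 ≠ 0 (and deg r < deg g), so g ∤ f, i.e. f ∉ (g).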